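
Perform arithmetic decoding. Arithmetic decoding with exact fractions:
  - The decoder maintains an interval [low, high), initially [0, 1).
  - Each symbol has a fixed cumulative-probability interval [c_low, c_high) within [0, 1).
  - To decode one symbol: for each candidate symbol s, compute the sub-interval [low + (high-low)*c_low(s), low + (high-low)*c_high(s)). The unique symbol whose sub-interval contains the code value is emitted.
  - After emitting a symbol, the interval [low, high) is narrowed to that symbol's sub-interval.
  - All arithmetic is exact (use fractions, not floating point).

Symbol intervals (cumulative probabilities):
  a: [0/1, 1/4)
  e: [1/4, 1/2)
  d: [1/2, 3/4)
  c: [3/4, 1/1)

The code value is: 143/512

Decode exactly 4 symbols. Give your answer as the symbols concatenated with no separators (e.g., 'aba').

Answer: eaec

Derivation:
Step 1: interval [0/1, 1/1), width = 1/1 - 0/1 = 1/1
  'a': [0/1 + 1/1*0/1, 0/1 + 1/1*1/4) = [0/1, 1/4)
  'e': [0/1 + 1/1*1/4, 0/1 + 1/1*1/2) = [1/4, 1/2) <- contains code 143/512
  'd': [0/1 + 1/1*1/2, 0/1 + 1/1*3/4) = [1/2, 3/4)
  'c': [0/1 + 1/1*3/4, 0/1 + 1/1*1/1) = [3/4, 1/1)
  emit 'e', narrow to [1/4, 1/2)
Step 2: interval [1/4, 1/2), width = 1/2 - 1/4 = 1/4
  'a': [1/4 + 1/4*0/1, 1/4 + 1/4*1/4) = [1/4, 5/16) <- contains code 143/512
  'e': [1/4 + 1/4*1/4, 1/4 + 1/4*1/2) = [5/16, 3/8)
  'd': [1/4 + 1/4*1/2, 1/4 + 1/4*3/4) = [3/8, 7/16)
  'c': [1/4 + 1/4*3/4, 1/4 + 1/4*1/1) = [7/16, 1/2)
  emit 'a', narrow to [1/4, 5/16)
Step 3: interval [1/4, 5/16), width = 5/16 - 1/4 = 1/16
  'a': [1/4 + 1/16*0/1, 1/4 + 1/16*1/4) = [1/4, 17/64)
  'e': [1/4 + 1/16*1/4, 1/4 + 1/16*1/2) = [17/64, 9/32) <- contains code 143/512
  'd': [1/4 + 1/16*1/2, 1/4 + 1/16*3/4) = [9/32, 19/64)
  'c': [1/4 + 1/16*3/4, 1/4 + 1/16*1/1) = [19/64, 5/16)
  emit 'e', narrow to [17/64, 9/32)
Step 4: interval [17/64, 9/32), width = 9/32 - 17/64 = 1/64
  'a': [17/64 + 1/64*0/1, 17/64 + 1/64*1/4) = [17/64, 69/256)
  'e': [17/64 + 1/64*1/4, 17/64 + 1/64*1/2) = [69/256, 35/128)
  'd': [17/64 + 1/64*1/2, 17/64 + 1/64*3/4) = [35/128, 71/256)
  'c': [17/64 + 1/64*3/4, 17/64 + 1/64*1/1) = [71/256, 9/32) <- contains code 143/512
  emit 'c', narrow to [71/256, 9/32)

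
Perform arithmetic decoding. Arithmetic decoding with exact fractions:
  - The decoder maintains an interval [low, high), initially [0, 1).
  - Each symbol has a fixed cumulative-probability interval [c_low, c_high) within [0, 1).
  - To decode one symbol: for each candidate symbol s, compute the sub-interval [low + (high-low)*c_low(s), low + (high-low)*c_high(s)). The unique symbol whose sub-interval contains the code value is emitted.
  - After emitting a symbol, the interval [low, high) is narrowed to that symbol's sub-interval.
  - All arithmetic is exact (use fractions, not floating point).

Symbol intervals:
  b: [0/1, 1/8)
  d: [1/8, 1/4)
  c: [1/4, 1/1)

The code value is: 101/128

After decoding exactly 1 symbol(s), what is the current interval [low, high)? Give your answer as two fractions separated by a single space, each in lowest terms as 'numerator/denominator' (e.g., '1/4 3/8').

Answer: 1/4 1/1

Derivation:
Step 1: interval [0/1, 1/1), width = 1/1 - 0/1 = 1/1
  'b': [0/1 + 1/1*0/1, 0/1 + 1/1*1/8) = [0/1, 1/8)
  'd': [0/1 + 1/1*1/8, 0/1 + 1/1*1/4) = [1/8, 1/4)
  'c': [0/1 + 1/1*1/4, 0/1 + 1/1*1/1) = [1/4, 1/1) <- contains code 101/128
  emit 'c', narrow to [1/4, 1/1)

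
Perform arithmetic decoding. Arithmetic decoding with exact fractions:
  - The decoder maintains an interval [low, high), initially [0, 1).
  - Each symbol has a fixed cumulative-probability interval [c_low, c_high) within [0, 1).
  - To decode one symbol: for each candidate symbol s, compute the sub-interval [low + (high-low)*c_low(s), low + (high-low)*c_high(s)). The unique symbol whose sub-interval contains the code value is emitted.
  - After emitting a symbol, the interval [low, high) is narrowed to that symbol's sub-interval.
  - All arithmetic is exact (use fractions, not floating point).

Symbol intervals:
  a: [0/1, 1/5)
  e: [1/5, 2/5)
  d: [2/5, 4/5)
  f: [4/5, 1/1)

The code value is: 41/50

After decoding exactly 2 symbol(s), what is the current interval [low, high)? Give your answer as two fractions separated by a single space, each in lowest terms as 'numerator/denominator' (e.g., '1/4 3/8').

Step 1: interval [0/1, 1/1), width = 1/1 - 0/1 = 1/1
  'a': [0/1 + 1/1*0/1, 0/1 + 1/1*1/5) = [0/1, 1/5)
  'e': [0/1 + 1/1*1/5, 0/1 + 1/1*2/5) = [1/5, 2/5)
  'd': [0/1 + 1/1*2/5, 0/1 + 1/1*4/5) = [2/5, 4/5)
  'f': [0/1 + 1/1*4/5, 0/1 + 1/1*1/1) = [4/5, 1/1) <- contains code 41/50
  emit 'f', narrow to [4/5, 1/1)
Step 2: interval [4/5, 1/1), width = 1/1 - 4/5 = 1/5
  'a': [4/5 + 1/5*0/1, 4/5 + 1/5*1/5) = [4/5, 21/25) <- contains code 41/50
  'e': [4/5 + 1/5*1/5, 4/5 + 1/5*2/5) = [21/25, 22/25)
  'd': [4/5 + 1/5*2/5, 4/5 + 1/5*4/5) = [22/25, 24/25)
  'f': [4/5 + 1/5*4/5, 4/5 + 1/5*1/1) = [24/25, 1/1)
  emit 'a', narrow to [4/5, 21/25)

Answer: 4/5 21/25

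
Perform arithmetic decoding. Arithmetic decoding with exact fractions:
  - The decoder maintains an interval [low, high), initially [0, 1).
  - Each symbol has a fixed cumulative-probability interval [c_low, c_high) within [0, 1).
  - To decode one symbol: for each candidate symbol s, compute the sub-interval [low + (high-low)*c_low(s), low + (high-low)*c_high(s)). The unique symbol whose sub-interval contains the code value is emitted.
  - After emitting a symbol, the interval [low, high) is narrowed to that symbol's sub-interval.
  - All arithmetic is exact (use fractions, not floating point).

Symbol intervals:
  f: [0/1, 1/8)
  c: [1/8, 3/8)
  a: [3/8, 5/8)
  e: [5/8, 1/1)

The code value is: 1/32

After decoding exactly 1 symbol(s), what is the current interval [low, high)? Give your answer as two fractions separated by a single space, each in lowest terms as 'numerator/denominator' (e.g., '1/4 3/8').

Answer: 0/1 1/8

Derivation:
Step 1: interval [0/1, 1/1), width = 1/1 - 0/1 = 1/1
  'f': [0/1 + 1/1*0/1, 0/1 + 1/1*1/8) = [0/1, 1/8) <- contains code 1/32
  'c': [0/1 + 1/1*1/8, 0/1 + 1/1*3/8) = [1/8, 3/8)
  'a': [0/1 + 1/1*3/8, 0/1 + 1/1*5/8) = [3/8, 5/8)
  'e': [0/1 + 1/1*5/8, 0/1 + 1/1*1/1) = [5/8, 1/1)
  emit 'f', narrow to [0/1, 1/8)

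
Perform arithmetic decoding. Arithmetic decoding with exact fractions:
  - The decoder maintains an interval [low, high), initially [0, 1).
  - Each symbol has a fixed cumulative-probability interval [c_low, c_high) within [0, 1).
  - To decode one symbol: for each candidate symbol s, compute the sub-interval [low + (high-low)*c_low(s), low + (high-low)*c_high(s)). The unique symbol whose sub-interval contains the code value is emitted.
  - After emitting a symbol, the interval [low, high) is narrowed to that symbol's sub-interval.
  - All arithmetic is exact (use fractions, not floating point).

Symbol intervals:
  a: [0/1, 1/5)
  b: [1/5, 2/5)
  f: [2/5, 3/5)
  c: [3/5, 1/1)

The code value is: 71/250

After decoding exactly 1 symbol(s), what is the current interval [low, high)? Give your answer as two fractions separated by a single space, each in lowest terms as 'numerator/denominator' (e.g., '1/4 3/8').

Answer: 1/5 2/5

Derivation:
Step 1: interval [0/1, 1/1), width = 1/1 - 0/1 = 1/1
  'a': [0/1 + 1/1*0/1, 0/1 + 1/1*1/5) = [0/1, 1/5)
  'b': [0/1 + 1/1*1/5, 0/1 + 1/1*2/5) = [1/5, 2/5) <- contains code 71/250
  'f': [0/1 + 1/1*2/5, 0/1 + 1/1*3/5) = [2/5, 3/5)
  'c': [0/1 + 1/1*3/5, 0/1 + 1/1*1/1) = [3/5, 1/1)
  emit 'b', narrow to [1/5, 2/5)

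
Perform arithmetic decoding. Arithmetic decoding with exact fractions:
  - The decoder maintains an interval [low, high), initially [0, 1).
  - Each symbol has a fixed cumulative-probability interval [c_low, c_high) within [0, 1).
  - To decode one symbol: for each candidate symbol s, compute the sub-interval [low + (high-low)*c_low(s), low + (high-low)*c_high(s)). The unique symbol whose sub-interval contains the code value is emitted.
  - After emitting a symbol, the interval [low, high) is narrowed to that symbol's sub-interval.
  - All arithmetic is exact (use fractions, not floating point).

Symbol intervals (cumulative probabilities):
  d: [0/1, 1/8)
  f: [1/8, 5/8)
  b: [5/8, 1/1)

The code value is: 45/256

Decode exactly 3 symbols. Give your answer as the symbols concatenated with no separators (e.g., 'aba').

Step 1: interval [0/1, 1/1), width = 1/1 - 0/1 = 1/1
  'd': [0/1 + 1/1*0/1, 0/1 + 1/1*1/8) = [0/1, 1/8)
  'f': [0/1 + 1/1*1/8, 0/1 + 1/1*5/8) = [1/8, 5/8) <- contains code 45/256
  'b': [0/1 + 1/1*5/8, 0/1 + 1/1*1/1) = [5/8, 1/1)
  emit 'f', narrow to [1/8, 5/8)
Step 2: interval [1/8, 5/8), width = 5/8 - 1/8 = 1/2
  'd': [1/8 + 1/2*0/1, 1/8 + 1/2*1/8) = [1/8, 3/16) <- contains code 45/256
  'f': [1/8 + 1/2*1/8, 1/8 + 1/2*5/8) = [3/16, 7/16)
  'b': [1/8 + 1/2*5/8, 1/8 + 1/2*1/1) = [7/16, 5/8)
  emit 'd', narrow to [1/8, 3/16)
Step 3: interval [1/8, 3/16), width = 3/16 - 1/8 = 1/16
  'd': [1/8 + 1/16*0/1, 1/8 + 1/16*1/8) = [1/8, 17/128)
  'f': [1/8 + 1/16*1/8, 1/8 + 1/16*5/8) = [17/128, 21/128)
  'b': [1/8 + 1/16*5/8, 1/8 + 1/16*1/1) = [21/128, 3/16) <- contains code 45/256
  emit 'b', narrow to [21/128, 3/16)

Answer: fdb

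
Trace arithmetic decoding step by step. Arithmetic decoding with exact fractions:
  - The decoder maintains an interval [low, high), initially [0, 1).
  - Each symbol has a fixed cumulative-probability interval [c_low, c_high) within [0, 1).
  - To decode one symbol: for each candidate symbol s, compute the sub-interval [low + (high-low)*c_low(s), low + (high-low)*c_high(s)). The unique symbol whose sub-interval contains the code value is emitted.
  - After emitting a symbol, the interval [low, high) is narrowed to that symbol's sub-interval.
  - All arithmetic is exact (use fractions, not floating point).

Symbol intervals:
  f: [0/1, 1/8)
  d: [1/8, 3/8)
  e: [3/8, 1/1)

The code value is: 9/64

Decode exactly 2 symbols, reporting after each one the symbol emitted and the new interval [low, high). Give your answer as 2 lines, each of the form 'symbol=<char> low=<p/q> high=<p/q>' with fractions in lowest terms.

Step 1: interval [0/1, 1/1), width = 1/1 - 0/1 = 1/1
  'f': [0/1 + 1/1*0/1, 0/1 + 1/1*1/8) = [0/1, 1/8)
  'd': [0/1 + 1/1*1/8, 0/1 + 1/1*3/8) = [1/8, 3/8) <- contains code 9/64
  'e': [0/1 + 1/1*3/8, 0/1 + 1/1*1/1) = [3/8, 1/1)
  emit 'd', narrow to [1/8, 3/8)
Step 2: interval [1/8, 3/8), width = 3/8 - 1/8 = 1/4
  'f': [1/8 + 1/4*0/1, 1/8 + 1/4*1/8) = [1/8, 5/32) <- contains code 9/64
  'd': [1/8 + 1/4*1/8, 1/8 + 1/4*3/8) = [5/32, 7/32)
  'e': [1/8 + 1/4*3/8, 1/8 + 1/4*1/1) = [7/32, 3/8)
  emit 'f', narrow to [1/8, 5/32)

Answer: symbol=d low=1/8 high=3/8
symbol=f low=1/8 high=5/32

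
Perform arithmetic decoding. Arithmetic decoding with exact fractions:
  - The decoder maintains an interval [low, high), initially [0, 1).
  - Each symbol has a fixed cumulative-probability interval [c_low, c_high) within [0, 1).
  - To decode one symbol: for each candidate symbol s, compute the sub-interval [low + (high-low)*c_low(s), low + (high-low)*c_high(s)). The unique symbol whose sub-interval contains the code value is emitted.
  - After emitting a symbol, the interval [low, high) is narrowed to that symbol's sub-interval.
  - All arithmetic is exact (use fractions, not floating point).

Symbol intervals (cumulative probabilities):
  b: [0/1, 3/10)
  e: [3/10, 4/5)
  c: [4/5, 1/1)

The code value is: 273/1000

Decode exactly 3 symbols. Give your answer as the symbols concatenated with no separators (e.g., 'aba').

Answer: bce

Derivation:
Step 1: interval [0/1, 1/1), width = 1/1 - 0/1 = 1/1
  'b': [0/1 + 1/1*0/1, 0/1 + 1/1*3/10) = [0/1, 3/10) <- contains code 273/1000
  'e': [0/1 + 1/1*3/10, 0/1 + 1/1*4/5) = [3/10, 4/5)
  'c': [0/1 + 1/1*4/5, 0/1 + 1/1*1/1) = [4/5, 1/1)
  emit 'b', narrow to [0/1, 3/10)
Step 2: interval [0/1, 3/10), width = 3/10 - 0/1 = 3/10
  'b': [0/1 + 3/10*0/1, 0/1 + 3/10*3/10) = [0/1, 9/100)
  'e': [0/1 + 3/10*3/10, 0/1 + 3/10*4/5) = [9/100, 6/25)
  'c': [0/1 + 3/10*4/5, 0/1 + 3/10*1/1) = [6/25, 3/10) <- contains code 273/1000
  emit 'c', narrow to [6/25, 3/10)
Step 3: interval [6/25, 3/10), width = 3/10 - 6/25 = 3/50
  'b': [6/25 + 3/50*0/1, 6/25 + 3/50*3/10) = [6/25, 129/500)
  'e': [6/25 + 3/50*3/10, 6/25 + 3/50*4/5) = [129/500, 36/125) <- contains code 273/1000
  'c': [6/25 + 3/50*4/5, 6/25 + 3/50*1/1) = [36/125, 3/10)
  emit 'e', narrow to [129/500, 36/125)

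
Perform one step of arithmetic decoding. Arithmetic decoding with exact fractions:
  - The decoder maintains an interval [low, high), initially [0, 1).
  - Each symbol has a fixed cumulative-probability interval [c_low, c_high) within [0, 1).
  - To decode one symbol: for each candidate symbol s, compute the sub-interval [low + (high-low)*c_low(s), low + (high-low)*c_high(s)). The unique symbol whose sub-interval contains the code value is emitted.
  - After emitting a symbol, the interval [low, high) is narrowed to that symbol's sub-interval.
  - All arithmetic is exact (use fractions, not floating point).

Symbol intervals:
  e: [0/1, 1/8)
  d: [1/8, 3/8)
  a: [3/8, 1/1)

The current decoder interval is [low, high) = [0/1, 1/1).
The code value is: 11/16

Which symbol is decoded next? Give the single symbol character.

Interval width = high − low = 1/1 − 0/1 = 1/1
Scaled code = (code − low) / width = (11/16 − 0/1) / 1/1 = 11/16
  e: [0/1, 1/8) 
  d: [1/8, 3/8) 
  a: [3/8, 1/1) ← scaled code falls here ✓

Answer: a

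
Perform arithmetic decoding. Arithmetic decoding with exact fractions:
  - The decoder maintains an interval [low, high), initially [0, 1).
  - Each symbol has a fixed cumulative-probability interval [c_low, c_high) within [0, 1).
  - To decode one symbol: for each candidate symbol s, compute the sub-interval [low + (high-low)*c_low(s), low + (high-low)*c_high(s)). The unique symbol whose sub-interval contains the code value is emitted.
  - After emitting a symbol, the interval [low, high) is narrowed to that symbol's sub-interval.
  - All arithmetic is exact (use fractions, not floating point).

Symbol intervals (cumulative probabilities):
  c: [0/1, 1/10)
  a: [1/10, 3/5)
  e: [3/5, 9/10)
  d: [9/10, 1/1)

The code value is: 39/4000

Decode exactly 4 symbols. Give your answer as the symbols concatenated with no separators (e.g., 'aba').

Step 1: interval [0/1, 1/1), width = 1/1 - 0/1 = 1/1
  'c': [0/1 + 1/1*0/1, 0/1 + 1/1*1/10) = [0/1, 1/10) <- contains code 39/4000
  'a': [0/1 + 1/1*1/10, 0/1 + 1/1*3/5) = [1/10, 3/5)
  'e': [0/1 + 1/1*3/5, 0/1 + 1/1*9/10) = [3/5, 9/10)
  'd': [0/1 + 1/1*9/10, 0/1 + 1/1*1/1) = [9/10, 1/1)
  emit 'c', narrow to [0/1, 1/10)
Step 2: interval [0/1, 1/10), width = 1/10 - 0/1 = 1/10
  'c': [0/1 + 1/10*0/1, 0/1 + 1/10*1/10) = [0/1, 1/100) <- contains code 39/4000
  'a': [0/1 + 1/10*1/10, 0/1 + 1/10*3/5) = [1/100, 3/50)
  'e': [0/1 + 1/10*3/5, 0/1 + 1/10*9/10) = [3/50, 9/100)
  'd': [0/1 + 1/10*9/10, 0/1 + 1/10*1/1) = [9/100, 1/10)
  emit 'c', narrow to [0/1, 1/100)
Step 3: interval [0/1, 1/100), width = 1/100 - 0/1 = 1/100
  'c': [0/1 + 1/100*0/1, 0/1 + 1/100*1/10) = [0/1, 1/1000)
  'a': [0/1 + 1/100*1/10, 0/1 + 1/100*3/5) = [1/1000, 3/500)
  'e': [0/1 + 1/100*3/5, 0/1 + 1/100*9/10) = [3/500, 9/1000)
  'd': [0/1 + 1/100*9/10, 0/1 + 1/100*1/1) = [9/1000, 1/100) <- contains code 39/4000
  emit 'd', narrow to [9/1000, 1/100)
Step 4: interval [9/1000, 1/100), width = 1/100 - 9/1000 = 1/1000
  'c': [9/1000 + 1/1000*0/1, 9/1000 + 1/1000*1/10) = [9/1000, 91/10000)
  'a': [9/1000 + 1/1000*1/10, 9/1000 + 1/1000*3/5) = [91/10000, 6/625)
  'e': [9/1000 + 1/1000*3/5, 9/1000 + 1/1000*9/10) = [6/625, 99/10000) <- contains code 39/4000
  'd': [9/1000 + 1/1000*9/10, 9/1000 + 1/1000*1/1) = [99/10000, 1/100)
  emit 'e', narrow to [6/625, 99/10000)

Answer: ccde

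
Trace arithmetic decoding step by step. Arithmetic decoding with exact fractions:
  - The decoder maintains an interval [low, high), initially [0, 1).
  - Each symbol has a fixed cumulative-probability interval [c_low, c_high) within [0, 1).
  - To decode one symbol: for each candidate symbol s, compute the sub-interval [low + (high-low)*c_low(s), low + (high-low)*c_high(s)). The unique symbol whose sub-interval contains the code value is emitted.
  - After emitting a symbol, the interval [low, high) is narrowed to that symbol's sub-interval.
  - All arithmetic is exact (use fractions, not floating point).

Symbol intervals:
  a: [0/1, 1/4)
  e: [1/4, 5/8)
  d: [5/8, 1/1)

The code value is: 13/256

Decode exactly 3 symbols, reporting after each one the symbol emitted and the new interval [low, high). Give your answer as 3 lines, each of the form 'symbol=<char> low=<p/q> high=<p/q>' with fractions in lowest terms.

Step 1: interval [0/1, 1/1), width = 1/1 - 0/1 = 1/1
  'a': [0/1 + 1/1*0/1, 0/1 + 1/1*1/4) = [0/1, 1/4) <- contains code 13/256
  'e': [0/1 + 1/1*1/4, 0/1 + 1/1*5/8) = [1/4, 5/8)
  'd': [0/1 + 1/1*5/8, 0/1 + 1/1*1/1) = [5/8, 1/1)
  emit 'a', narrow to [0/1, 1/4)
Step 2: interval [0/1, 1/4), width = 1/4 - 0/1 = 1/4
  'a': [0/1 + 1/4*0/1, 0/1 + 1/4*1/4) = [0/1, 1/16) <- contains code 13/256
  'e': [0/1 + 1/4*1/4, 0/1 + 1/4*5/8) = [1/16, 5/32)
  'd': [0/1 + 1/4*5/8, 0/1 + 1/4*1/1) = [5/32, 1/4)
  emit 'a', narrow to [0/1, 1/16)
Step 3: interval [0/1, 1/16), width = 1/16 - 0/1 = 1/16
  'a': [0/1 + 1/16*0/1, 0/1 + 1/16*1/4) = [0/1, 1/64)
  'e': [0/1 + 1/16*1/4, 0/1 + 1/16*5/8) = [1/64, 5/128)
  'd': [0/1 + 1/16*5/8, 0/1 + 1/16*1/1) = [5/128, 1/16) <- contains code 13/256
  emit 'd', narrow to [5/128, 1/16)

Answer: symbol=a low=0/1 high=1/4
symbol=a low=0/1 high=1/16
symbol=d low=5/128 high=1/16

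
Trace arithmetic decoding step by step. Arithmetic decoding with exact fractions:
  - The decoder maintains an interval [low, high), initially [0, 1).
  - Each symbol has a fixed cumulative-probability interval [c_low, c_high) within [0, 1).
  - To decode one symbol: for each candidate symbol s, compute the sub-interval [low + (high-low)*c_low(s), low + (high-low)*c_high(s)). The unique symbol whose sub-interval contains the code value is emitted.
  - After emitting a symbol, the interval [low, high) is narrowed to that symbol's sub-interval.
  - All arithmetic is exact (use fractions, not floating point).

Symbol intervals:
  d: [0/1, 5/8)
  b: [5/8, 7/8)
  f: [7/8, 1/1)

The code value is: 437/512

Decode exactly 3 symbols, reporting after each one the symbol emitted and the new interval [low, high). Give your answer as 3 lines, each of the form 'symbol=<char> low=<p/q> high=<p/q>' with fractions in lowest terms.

Answer: symbol=b low=5/8 high=7/8
symbol=f low=27/32 high=7/8
symbol=d low=27/32 high=221/256

Derivation:
Step 1: interval [0/1, 1/1), width = 1/1 - 0/1 = 1/1
  'd': [0/1 + 1/1*0/1, 0/1 + 1/1*5/8) = [0/1, 5/8)
  'b': [0/1 + 1/1*5/8, 0/1 + 1/1*7/8) = [5/8, 7/8) <- contains code 437/512
  'f': [0/1 + 1/1*7/8, 0/1 + 1/1*1/1) = [7/8, 1/1)
  emit 'b', narrow to [5/8, 7/8)
Step 2: interval [5/8, 7/8), width = 7/8 - 5/8 = 1/4
  'd': [5/8 + 1/4*0/1, 5/8 + 1/4*5/8) = [5/8, 25/32)
  'b': [5/8 + 1/4*5/8, 5/8 + 1/4*7/8) = [25/32, 27/32)
  'f': [5/8 + 1/4*7/8, 5/8 + 1/4*1/1) = [27/32, 7/8) <- contains code 437/512
  emit 'f', narrow to [27/32, 7/8)
Step 3: interval [27/32, 7/8), width = 7/8 - 27/32 = 1/32
  'd': [27/32 + 1/32*0/1, 27/32 + 1/32*5/8) = [27/32, 221/256) <- contains code 437/512
  'b': [27/32 + 1/32*5/8, 27/32 + 1/32*7/8) = [221/256, 223/256)
  'f': [27/32 + 1/32*7/8, 27/32 + 1/32*1/1) = [223/256, 7/8)
  emit 'd', narrow to [27/32, 221/256)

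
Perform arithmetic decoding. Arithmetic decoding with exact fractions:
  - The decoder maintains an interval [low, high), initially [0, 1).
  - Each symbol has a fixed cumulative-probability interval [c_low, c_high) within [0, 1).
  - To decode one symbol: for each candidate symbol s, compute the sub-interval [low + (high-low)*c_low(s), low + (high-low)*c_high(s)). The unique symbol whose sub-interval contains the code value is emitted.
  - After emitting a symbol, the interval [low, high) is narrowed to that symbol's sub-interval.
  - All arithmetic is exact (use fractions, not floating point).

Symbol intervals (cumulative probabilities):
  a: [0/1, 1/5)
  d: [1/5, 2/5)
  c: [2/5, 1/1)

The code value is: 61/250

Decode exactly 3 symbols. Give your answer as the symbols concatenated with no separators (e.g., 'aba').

Answer: dda

Derivation:
Step 1: interval [0/1, 1/1), width = 1/1 - 0/1 = 1/1
  'a': [0/1 + 1/1*0/1, 0/1 + 1/1*1/5) = [0/1, 1/5)
  'd': [0/1 + 1/1*1/5, 0/1 + 1/1*2/5) = [1/5, 2/5) <- contains code 61/250
  'c': [0/1 + 1/1*2/5, 0/1 + 1/1*1/1) = [2/5, 1/1)
  emit 'd', narrow to [1/5, 2/5)
Step 2: interval [1/5, 2/5), width = 2/5 - 1/5 = 1/5
  'a': [1/5 + 1/5*0/1, 1/5 + 1/5*1/5) = [1/5, 6/25)
  'd': [1/5 + 1/5*1/5, 1/5 + 1/5*2/5) = [6/25, 7/25) <- contains code 61/250
  'c': [1/5 + 1/5*2/5, 1/5 + 1/5*1/1) = [7/25, 2/5)
  emit 'd', narrow to [6/25, 7/25)
Step 3: interval [6/25, 7/25), width = 7/25 - 6/25 = 1/25
  'a': [6/25 + 1/25*0/1, 6/25 + 1/25*1/5) = [6/25, 31/125) <- contains code 61/250
  'd': [6/25 + 1/25*1/5, 6/25 + 1/25*2/5) = [31/125, 32/125)
  'c': [6/25 + 1/25*2/5, 6/25 + 1/25*1/1) = [32/125, 7/25)
  emit 'a', narrow to [6/25, 31/125)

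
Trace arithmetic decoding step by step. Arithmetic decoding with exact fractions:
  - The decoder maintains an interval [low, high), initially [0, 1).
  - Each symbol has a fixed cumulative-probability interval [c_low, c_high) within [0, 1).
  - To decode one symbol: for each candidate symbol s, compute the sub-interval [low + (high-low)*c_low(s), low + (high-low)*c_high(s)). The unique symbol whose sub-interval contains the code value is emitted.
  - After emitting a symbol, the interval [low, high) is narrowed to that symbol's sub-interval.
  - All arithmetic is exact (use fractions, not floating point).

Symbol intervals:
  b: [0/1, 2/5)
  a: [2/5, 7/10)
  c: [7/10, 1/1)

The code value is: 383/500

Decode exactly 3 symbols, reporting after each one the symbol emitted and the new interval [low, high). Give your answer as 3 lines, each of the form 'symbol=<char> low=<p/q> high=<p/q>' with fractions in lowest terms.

Answer: symbol=c low=7/10 high=1/1
symbol=b low=7/10 high=41/50
symbol=a low=187/250 high=98/125

Derivation:
Step 1: interval [0/1, 1/1), width = 1/1 - 0/1 = 1/1
  'b': [0/1 + 1/1*0/1, 0/1 + 1/1*2/5) = [0/1, 2/5)
  'a': [0/1 + 1/1*2/5, 0/1 + 1/1*7/10) = [2/5, 7/10)
  'c': [0/1 + 1/1*7/10, 0/1 + 1/1*1/1) = [7/10, 1/1) <- contains code 383/500
  emit 'c', narrow to [7/10, 1/1)
Step 2: interval [7/10, 1/1), width = 1/1 - 7/10 = 3/10
  'b': [7/10 + 3/10*0/1, 7/10 + 3/10*2/5) = [7/10, 41/50) <- contains code 383/500
  'a': [7/10 + 3/10*2/5, 7/10 + 3/10*7/10) = [41/50, 91/100)
  'c': [7/10 + 3/10*7/10, 7/10 + 3/10*1/1) = [91/100, 1/1)
  emit 'b', narrow to [7/10, 41/50)
Step 3: interval [7/10, 41/50), width = 41/50 - 7/10 = 3/25
  'b': [7/10 + 3/25*0/1, 7/10 + 3/25*2/5) = [7/10, 187/250)
  'a': [7/10 + 3/25*2/5, 7/10 + 3/25*7/10) = [187/250, 98/125) <- contains code 383/500
  'c': [7/10 + 3/25*7/10, 7/10 + 3/25*1/1) = [98/125, 41/50)
  emit 'a', narrow to [187/250, 98/125)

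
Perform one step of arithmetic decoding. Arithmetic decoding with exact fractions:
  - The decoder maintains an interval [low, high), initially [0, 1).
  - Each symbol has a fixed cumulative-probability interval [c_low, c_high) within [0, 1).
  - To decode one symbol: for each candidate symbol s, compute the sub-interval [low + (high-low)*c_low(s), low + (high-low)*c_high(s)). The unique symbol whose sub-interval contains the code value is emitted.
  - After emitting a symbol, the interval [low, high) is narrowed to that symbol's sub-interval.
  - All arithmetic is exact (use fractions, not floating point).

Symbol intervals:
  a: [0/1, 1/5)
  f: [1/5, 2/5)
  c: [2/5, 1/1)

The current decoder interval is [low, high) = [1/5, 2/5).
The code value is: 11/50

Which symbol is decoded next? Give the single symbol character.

Interval width = high − low = 2/5 − 1/5 = 1/5
Scaled code = (code − low) / width = (11/50 − 1/5) / 1/5 = 1/10
  a: [0/1, 1/5) ← scaled code falls here ✓
  f: [1/5, 2/5) 
  c: [2/5, 1/1) 

Answer: a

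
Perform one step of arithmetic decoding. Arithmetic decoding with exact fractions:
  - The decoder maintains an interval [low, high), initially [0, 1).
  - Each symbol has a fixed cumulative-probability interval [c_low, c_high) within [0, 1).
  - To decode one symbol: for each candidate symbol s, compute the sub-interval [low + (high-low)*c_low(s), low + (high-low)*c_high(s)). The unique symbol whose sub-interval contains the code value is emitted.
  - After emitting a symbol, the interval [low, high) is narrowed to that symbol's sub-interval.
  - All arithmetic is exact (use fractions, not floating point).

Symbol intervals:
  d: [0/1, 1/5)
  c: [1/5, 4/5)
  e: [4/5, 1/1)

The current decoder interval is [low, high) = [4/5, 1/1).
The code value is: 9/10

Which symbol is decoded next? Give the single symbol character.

Answer: c

Derivation:
Interval width = high − low = 1/1 − 4/5 = 1/5
Scaled code = (code − low) / width = (9/10 − 4/5) / 1/5 = 1/2
  d: [0/1, 1/5) 
  c: [1/5, 4/5) ← scaled code falls here ✓
  e: [4/5, 1/1) 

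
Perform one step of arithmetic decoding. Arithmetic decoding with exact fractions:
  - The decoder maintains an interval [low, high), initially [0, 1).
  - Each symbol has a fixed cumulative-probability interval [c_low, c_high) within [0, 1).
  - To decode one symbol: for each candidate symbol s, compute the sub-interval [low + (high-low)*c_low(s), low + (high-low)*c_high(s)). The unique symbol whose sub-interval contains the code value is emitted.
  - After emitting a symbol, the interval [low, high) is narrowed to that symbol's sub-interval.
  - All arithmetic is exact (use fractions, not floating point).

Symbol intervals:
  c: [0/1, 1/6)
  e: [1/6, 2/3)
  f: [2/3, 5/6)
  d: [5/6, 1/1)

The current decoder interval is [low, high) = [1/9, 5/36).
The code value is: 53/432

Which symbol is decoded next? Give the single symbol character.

Answer: e

Derivation:
Interval width = high − low = 5/36 − 1/9 = 1/36
Scaled code = (code − low) / width = (53/432 − 1/9) / 1/36 = 5/12
  c: [0/1, 1/6) 
  e: [1/6, 2/3) ← scaled code falls here ✓
  f: [2/3, 5/6) 
  d: [5/6, 1/1) 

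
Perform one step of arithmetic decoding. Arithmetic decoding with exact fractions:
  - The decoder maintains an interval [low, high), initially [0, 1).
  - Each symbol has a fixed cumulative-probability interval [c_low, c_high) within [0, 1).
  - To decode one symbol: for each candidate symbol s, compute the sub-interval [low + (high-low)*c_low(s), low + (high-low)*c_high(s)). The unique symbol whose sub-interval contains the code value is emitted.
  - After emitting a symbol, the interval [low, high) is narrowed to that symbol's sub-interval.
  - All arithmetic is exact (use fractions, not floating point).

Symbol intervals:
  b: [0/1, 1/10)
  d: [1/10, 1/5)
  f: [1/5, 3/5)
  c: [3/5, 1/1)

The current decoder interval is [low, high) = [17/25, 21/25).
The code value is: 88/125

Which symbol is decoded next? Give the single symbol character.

Answer: d

Derivation:
Interval width = high − low = 21/25 − 17/25 = 4/25
Scaled code = (code − low) / width = (88/125 − 17/25) / 4/25 = 3/20
  b: [0/1, 1/10) 
  d: [1/10, 1/5) ← scaled code falls here ✓
  f: [1/5, 3/5) 
  c: [3/5, 1/1) 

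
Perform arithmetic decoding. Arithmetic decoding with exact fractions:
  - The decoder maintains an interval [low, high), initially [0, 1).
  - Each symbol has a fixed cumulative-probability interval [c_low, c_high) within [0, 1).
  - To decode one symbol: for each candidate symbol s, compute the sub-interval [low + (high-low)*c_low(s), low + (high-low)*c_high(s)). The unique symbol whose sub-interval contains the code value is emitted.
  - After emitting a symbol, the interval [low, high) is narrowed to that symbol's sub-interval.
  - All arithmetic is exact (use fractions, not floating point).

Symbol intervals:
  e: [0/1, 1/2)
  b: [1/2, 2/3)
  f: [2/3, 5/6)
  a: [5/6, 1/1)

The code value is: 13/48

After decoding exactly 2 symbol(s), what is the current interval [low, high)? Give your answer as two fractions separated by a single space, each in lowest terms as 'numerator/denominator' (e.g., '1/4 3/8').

Answer: 1/4 1/3

Derivation:
Step 1: interval [0/1, 1/1), width = 1/1 - 0/1 = 1/1
  'e': [0/1 + 1/1*0/1, 0/1 + 1/1*1/2) = [0/1, 1/2) <- contains code 13/48
  'b': [0/1 + 1/1*1/2, 0/1 + 1/1*2/3) = [1/2, 2/3)
  'f': [0/1 + 1/1*2/3, 0/1 + 1/1*5/6) = [2/3, 5/6)
  'a': [0/1 + 1/1*5/6, 0/1 + 1/1*1/1) = [5/6, 1/1)
  emit 'e', narrow to [0/1, 1/2)
Step 2: interval [0/1, 1/2), width = 1/2 - 0/1 = 1/2
  'e': [0/1 + 1/2*0/1, 0/1 + 1/2*1/2) = [0/1, 1/4)
  'b': [0/1 + 1/2*1/2, 0/1 + 1/2*2/3) = [1/4, 1/3) <- contains code 13/48
  'f': [0/1 + 1/2*2/3, 0/1 + 1/2*5/6) = [1/3, 5/12)
  'a': [0/1 + 1/2*5/6, 0/1 + 1/2*1/1) = [5/12, 1/2)
  emit 'b', narrow to [1/4, 1/3)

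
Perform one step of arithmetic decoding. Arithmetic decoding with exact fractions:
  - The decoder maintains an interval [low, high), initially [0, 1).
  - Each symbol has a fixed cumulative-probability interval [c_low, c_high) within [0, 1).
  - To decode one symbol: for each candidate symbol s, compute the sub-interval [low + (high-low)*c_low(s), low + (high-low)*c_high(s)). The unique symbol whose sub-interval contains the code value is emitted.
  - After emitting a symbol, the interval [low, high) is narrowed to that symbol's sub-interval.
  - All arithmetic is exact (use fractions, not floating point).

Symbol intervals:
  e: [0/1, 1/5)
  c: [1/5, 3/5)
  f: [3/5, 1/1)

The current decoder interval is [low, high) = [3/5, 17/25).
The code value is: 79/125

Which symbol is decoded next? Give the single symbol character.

Answer: c

Derivation:
Interval width = high − low = 17/25 − 3/5 = 2/25
Scaled code = (code − low) / width = (79/125 − 3/5) / 2/25 = 2/5
  e: [0/1, 1/5) 
  c: [1/5, 3/5) ← scaled code falls here ✓
  f: [3/5, 1/1) 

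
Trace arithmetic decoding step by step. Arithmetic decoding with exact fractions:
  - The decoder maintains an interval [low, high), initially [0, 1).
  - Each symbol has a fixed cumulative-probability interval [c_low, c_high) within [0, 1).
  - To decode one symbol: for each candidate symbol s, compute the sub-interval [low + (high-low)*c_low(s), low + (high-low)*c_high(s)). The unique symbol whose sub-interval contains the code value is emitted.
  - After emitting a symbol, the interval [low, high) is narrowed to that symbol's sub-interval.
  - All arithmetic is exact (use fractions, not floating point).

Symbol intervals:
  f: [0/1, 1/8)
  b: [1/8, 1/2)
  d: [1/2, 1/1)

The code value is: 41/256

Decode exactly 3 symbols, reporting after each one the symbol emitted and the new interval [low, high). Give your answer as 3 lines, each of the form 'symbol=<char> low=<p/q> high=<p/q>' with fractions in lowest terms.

Answer: symbol=b low=1/8 high=1/2
symbol=f low=1/8 high=11/64
symbol=d low=19/128 high=11/64

Derivation:
Step 1: interval [0/1, 1/1), width = 1/1 - 0/1 = 1/1
  'f': [0/1 + 1/1*0/1, 0/1 + 1/1*1/8) = [0/1, 1/8)
  'b': [0/1 + 1/1*1/8, 0/1 + 1/1*1/2) = [1/8, 1/2) <- contains code 41/256
  'd': [0/1 + 1/1*1/2, 0/1 + 1/1*1/1) = [1/2, 1/1)
  emit 'b', narrow to [1/8, 1/2)
Step 2: interval [1/8, 1/2), width = 1/2 - 1/8 = 3/8
  'f': [1/8 + 3/8*0/1, 1/8 + 3/8*1/8) = [1/8, 11/64) <- contains code 41/256
  'b': [1/8 + 3/8*1/8, 1/8 + 3/8*1/2) = [11/64, 5/16)
  'd': [1/8 + 3/8*1/2, 1/8 + 3/8*1/1) = [5/16, 1/2)
  emit 'f', narrow to [1/8, 11/64)
Step 3: interval [1/8, 11/64), width = 11/64 - 1/8 = 3/64
  'f': [1/8 + 3/64*0/1, 1/8 + 3/64*1/8) = [1/8, 67/512)
  'b': [1/8 + 3/64*1/8, 1/8 + 3/64*1/2) = [67/512, 19/128)
  'd': [1/8 + 3/64*1/2, 1/8 + 3/64*1/1) = [19/128, 11/64) <- contains code 41/256
  emit 'd', narrow to [19/128, 11/64)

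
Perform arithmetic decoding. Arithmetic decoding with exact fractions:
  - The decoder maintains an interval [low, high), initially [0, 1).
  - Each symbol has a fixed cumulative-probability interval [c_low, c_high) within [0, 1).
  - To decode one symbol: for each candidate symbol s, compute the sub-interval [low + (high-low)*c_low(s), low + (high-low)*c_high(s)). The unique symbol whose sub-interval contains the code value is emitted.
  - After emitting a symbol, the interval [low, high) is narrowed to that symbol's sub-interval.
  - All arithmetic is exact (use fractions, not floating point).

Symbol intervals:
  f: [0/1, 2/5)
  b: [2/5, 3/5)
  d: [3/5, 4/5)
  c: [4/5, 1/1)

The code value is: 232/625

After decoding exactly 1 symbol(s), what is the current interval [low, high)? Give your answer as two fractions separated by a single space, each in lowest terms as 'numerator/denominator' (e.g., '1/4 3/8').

Answer: 0/1 2/5

Derivation:
Step 1: interval [0/1, 1/1), width = 1/1 - 0/1 = 1/1
  'f': [0/1 + 1/1*0/1, 0/1 + 1/1*2/5) = [0/1, 2/5) <- contains code 232/625
  'b': [0/1 + 1/1*2/5, 0/1 + 1/1*3/5) = [2/5, 3/5)
  'd': [0/1 + 1/1*3/5, 0/1 + 1/1*4/5) = [3/5, 4/5)
  'c': [0/1 + 1/1*4/5, 0/1 + 1/1*1/1) = [4/5, 1/1)
  emit 'f', narrow to [0/1, 2/5)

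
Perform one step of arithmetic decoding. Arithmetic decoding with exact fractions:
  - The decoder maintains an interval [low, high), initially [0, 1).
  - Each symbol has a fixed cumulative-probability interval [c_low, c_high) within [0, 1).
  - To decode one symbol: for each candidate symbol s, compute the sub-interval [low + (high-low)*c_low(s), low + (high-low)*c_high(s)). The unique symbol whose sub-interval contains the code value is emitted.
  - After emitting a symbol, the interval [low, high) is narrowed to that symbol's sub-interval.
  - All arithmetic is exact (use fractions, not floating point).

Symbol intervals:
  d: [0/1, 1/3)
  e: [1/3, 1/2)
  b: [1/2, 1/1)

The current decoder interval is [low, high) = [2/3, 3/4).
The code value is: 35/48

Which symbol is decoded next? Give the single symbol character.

Answer: b

Derivation:
Interval width = high − low = 3/4 − 2/3 = 1/12
Scaled code = (code − low) / width = (35/48 − 2/3) / 1/12 = 3/4
  d: [0/1, 1/3) 
  e: [1/3, 1/2) 
  b: [1/2, 1/1) ← scaled code falls here ✓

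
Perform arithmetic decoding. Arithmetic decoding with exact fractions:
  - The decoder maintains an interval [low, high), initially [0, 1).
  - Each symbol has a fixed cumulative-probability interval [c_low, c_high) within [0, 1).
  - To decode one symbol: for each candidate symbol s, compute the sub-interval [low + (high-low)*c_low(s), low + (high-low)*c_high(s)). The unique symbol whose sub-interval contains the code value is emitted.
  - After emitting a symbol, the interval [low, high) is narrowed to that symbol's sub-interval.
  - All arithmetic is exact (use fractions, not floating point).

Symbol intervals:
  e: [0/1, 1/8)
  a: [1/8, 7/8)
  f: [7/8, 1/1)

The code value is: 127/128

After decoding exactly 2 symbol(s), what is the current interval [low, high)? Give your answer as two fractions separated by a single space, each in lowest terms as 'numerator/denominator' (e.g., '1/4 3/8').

Step 1: interval [0/1, 1/1), width = 1/1 - 0/1 = 1/1
  'e': [0/1 + 1/1*0/1, 0/1 + 1/1*1/8) = [0/1, 1/8)
  'a': [0/1 + 1/1*1/8, 0/1 + 1/1*7/8) = [1/8, 7/8)
  'f': [0/1 + 1/1*7/8, 0/1 + 1/1*1/1) = [7/8, 1/1) <- contains code 127/128
  emit 'f', narrow to [7/8, 1/1)
Step 2: interval [7/8, 1/1), width = 1/1 - 7/8 = 1/8
  'e': [7/8 + 1/8*0/1, 7/8 + 1/8*1/8) = [7/8, 57/64)
  'a': [7/8 + 1/8*1/8, 7/8 + 1/8*7/8) = [57/64, 63/64)
  'f': [7/8 + 1/8*7/8, 7/8 + 1/8*1/1) = [63/64, 1/1) <- contains code 127/128
  emit 'f', narrow to [63/64, 1/1)

Answer: 63/64 1/1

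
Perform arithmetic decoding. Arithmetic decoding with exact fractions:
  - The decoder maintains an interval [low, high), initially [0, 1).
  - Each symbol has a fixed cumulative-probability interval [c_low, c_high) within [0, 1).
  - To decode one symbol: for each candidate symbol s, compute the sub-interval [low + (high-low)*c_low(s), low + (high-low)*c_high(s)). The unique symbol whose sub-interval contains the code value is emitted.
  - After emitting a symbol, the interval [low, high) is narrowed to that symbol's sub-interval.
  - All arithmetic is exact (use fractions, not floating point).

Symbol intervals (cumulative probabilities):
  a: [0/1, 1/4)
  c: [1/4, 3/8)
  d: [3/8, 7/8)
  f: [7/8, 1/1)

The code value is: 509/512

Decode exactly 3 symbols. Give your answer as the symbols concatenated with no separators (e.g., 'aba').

Answer: ffd

Derivation:
Step 1: interval [0/1, 1/1), width = 1/1 - 0/1 = 1/1
  'a': [0/1 + 1/1*0/1, 0/1 + 1/1*1/4) = [0/1, 1/4)
  'c': [0/1 + 1/1*1/4, 0/1 + 1/1*3/8) = [1/4, 3/8)
  'd': [0/1 + 1/1*3/8, 0/1 + 1/1*7/8) = [3/8, 7/8)
  'f': [0/1 + 1/1*7/8, 0/1 + 1/1*1/1) = [7/8, 1/1) <- contains code 509/512
  emit 'f', narrow to [7/8, 1/1)
Step 2: interval [7/8, 1/1), width = 1/1 - 7/8 = 1/8
  'a': [7/8 + 1/8*0/1, 7/8 + 1/8*1/4) = [7/8, 29/32)
  'c': [7/8 + 1/8*1/4, 7/8 + 1/8*3/8) = [29/32, 59/64)
  'd': [7/8 + 1/8*3/8, 7/8 + 1/8*7/8) = [59/64, 63/64)
  'f': [7/8 + 1/8*7/8, 7/8 + 1/8*1/1) = [63/64, 1/1) <- contains code 509/512
  emit 'f', narrow to [63/64, 1/1)
Step 3: interval [63/64, 1/1), width = 1/1 - 63/64 = 1/64
  'a': [63/64 + 1/64*0/1, 63/64 + 1/64*1/4) = [63/64, 253/256)
  'c': [63/64 + 1/64*1/4, 63/64 + 1/64*3/8) = [253/256, 507/512)
  'd': [63/64 + 1/64*3/8, 63/64 + 1/64*7/8) = [507/512, 511/512) <- contains code 509/512
  'f': [63/64 + 1/64*7/8, 63/64 + 1/64*1/1) = [511/512, 1/1)
  emit 'd', narrow to [507/512, 511/512)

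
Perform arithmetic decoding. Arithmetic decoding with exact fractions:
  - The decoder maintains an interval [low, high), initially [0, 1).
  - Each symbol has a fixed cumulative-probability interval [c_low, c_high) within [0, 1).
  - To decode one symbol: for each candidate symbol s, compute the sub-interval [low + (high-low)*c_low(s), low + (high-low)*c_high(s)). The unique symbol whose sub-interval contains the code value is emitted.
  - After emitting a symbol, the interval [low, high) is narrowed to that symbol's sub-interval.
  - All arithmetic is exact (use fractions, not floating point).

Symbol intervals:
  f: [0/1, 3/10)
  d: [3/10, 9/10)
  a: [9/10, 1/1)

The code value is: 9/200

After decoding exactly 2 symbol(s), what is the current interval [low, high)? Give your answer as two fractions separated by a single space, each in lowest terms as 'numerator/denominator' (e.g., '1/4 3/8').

Step 1: interval [0/1, 1/1), width = 1/1 - 0/1 = 1/1
  'f': [0/1 + 1/1*0/1, 0/1 + 1/1*3/10) = [0/1, 3/10) <- contains code 9/200
  'd': [0/1 + 1/1*3/10, 0/1 + 1/1*9/10) = [3/10, 9/10)
  'a': [0/1 + 1/1*9/10, 0/1 + 1/1*1/1) = [9/10, 1/1)
  emit 'f', narrow to [0/1, 3/10)
Step 2: interval [0/1, 3/10), width = 3/10 - 0/1 = 3/10
  'f': [0/1 + 3/10*0/1, 0/1 + 3/10*3/10) = [0/1, 9/100) <- contains code 9/200
  'd': [0/1 + 3/10*3/10, 0/1 + 3/10*9/10) = [9/100, 27/100)
  'a': [0/1 + 3/10*9/10, 0/1 + 3/10*1/1) = [27/100, 3/10)
  emit 'f', narrow to [0/1, 9/100)

Answer: 0/1 9/100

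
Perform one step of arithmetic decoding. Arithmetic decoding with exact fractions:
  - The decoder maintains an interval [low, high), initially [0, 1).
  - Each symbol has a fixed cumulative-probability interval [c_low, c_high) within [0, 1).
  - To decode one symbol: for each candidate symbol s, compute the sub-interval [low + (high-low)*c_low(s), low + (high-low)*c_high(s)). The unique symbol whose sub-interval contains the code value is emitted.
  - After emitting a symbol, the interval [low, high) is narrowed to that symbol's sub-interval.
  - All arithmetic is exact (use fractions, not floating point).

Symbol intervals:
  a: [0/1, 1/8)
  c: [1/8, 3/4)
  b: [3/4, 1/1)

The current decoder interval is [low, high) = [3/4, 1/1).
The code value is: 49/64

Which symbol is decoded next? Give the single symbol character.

Answer: a

Derivation:
Interval width = high − low = 1/1 − 3/4 = 1/4
Scaled code = (code − low) / width = (49/64 − 3/4) / 1/4 = 1/16
  a: [0/1, 1/8) ← scaled code falls here ✓
  c: [1/8, 3/4) 
  b: [3/4, 1/1) 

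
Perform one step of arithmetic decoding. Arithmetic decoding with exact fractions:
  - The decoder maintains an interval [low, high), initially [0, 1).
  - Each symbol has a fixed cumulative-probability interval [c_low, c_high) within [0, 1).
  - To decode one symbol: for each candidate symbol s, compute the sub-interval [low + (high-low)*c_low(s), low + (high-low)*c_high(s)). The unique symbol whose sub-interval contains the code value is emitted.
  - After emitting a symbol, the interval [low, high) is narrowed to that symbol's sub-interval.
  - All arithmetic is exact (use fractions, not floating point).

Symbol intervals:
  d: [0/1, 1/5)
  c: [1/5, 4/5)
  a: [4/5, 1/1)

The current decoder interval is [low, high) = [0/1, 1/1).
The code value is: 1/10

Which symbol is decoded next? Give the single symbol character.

Interval width = high − low = 1/1 − 0/1 = 1/1
Scaled code = (code − low) / width = (1/10 − 0/1) / 1/1 = 1/10
  d: [0/1, 1/5) ← scaled code falls here ✓
  c: [1/5, 4/5) 
  a: [4/5, 1/1) 

Answer: d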